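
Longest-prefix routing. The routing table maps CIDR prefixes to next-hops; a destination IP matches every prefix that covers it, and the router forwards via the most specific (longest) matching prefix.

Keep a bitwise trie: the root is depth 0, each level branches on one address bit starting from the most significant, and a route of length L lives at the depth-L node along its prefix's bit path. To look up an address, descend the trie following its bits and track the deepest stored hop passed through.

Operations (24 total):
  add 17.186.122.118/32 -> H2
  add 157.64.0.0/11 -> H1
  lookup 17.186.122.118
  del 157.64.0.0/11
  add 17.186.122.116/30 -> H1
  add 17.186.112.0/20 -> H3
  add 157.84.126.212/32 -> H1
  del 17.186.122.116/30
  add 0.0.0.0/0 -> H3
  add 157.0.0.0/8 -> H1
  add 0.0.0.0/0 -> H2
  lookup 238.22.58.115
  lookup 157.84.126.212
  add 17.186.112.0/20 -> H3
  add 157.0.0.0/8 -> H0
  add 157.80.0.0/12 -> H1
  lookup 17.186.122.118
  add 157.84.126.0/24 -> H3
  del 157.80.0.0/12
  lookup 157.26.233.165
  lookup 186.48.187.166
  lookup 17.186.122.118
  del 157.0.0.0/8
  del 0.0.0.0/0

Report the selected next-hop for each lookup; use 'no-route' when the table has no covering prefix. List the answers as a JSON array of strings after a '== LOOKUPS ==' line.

Trace:
  add 17.186.122.118/32 -> H2 at depth 32
  add 157.64.0.0/11 -> H1 at depth 11
  Q 17.186.122.118: descend 00010001101110100111101001110110 ; hops seen [H2] ; pick H2
  - 157.64.0.0/11 clear@11
  add 17.186.122.116/30 -> H1 at depth 30
  add 17.186.112.0/20 -> H3 at depth 20
  add 157.84.126.212/32 -> H1 at depth 32
  - 17.186.122.116/30 clear@30
  add 0.0.0.0/0 -> H3 at depth 0
  add 157.0.0.0/8 -> H1 at depth 8
  add 0.0.0.0/0 -> H2 at depth 0
  Q 238.22.58.115: descend 1 ; hops seen [H2] ; pick H2
  Q 157.84.126.212: descend 10011101010101000111111011010100 ; hops seen [H2,H1,H1] ; pick H1
  add 17.186.112.0/20 -> H3 at depth 20
  add 157.0.0.0/8 -> H0 at depth 8
  add 157.80.0.0/12 -> H1 at depth 12
  Q 17.186.122.118: descend 00010001101110100111101001110110 ; hops seen [H2,H3,H2] ; pick H2
  add 157.84.126.0/24 -> H3 at depth 24
  - 157.80.0.0/12 clear@12
  Q 157.26.233.165: descend 100111010 ; hops seen [H2,H0] ; pick H0
  Q 186.48.187.166: descend 10 ; hops seen [H2] ; pick H2
  Q 17.186.122.118: descend 00010001101110100111101001110110 ; hops seen [H2,H3,H2] ; pick H2
  - 157.0.0.0/8 clear@8
  - 0.0.0.0/0 clear@0

== LOOKUPS ==
["H2","H2","H1","H2","H0","H2","H2"]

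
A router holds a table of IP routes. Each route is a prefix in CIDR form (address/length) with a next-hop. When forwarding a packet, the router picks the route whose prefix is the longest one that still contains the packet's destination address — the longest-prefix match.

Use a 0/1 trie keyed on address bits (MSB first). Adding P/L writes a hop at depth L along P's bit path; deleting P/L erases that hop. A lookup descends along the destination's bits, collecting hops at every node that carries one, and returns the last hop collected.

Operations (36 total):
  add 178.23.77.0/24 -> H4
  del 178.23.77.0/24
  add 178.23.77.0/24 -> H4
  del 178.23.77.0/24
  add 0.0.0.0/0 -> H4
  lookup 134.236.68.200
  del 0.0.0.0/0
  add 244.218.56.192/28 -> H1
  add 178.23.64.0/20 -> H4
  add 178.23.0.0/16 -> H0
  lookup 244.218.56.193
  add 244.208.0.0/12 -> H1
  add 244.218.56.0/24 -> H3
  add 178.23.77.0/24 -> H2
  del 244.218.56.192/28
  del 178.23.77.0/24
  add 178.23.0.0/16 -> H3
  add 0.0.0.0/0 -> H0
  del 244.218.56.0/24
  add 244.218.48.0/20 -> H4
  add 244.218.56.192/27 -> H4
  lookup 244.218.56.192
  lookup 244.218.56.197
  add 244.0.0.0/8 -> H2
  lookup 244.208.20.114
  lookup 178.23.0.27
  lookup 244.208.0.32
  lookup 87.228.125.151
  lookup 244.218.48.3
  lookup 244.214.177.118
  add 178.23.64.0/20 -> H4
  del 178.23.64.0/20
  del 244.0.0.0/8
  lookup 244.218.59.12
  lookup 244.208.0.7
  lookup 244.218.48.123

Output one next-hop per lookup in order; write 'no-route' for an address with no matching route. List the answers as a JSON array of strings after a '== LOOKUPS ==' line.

Trace:
  add 178.23.77.0/24 -> H4 at depth 24
  - 178.23.77.0/24 clear@24
  add 178.23.77.0/24 -> H4 at depth 24
  - 178.23.77.0/24 clear@24
  add 0.0.0.0/0 -> H4 at depth 0
  Q 134.236.68.200: descend 10 ; hops seen [H4] ; pick H4
  - 0.0.0.0/0 clear@0
  add 244.218.56.192/28 -> H1 at depth 28
  add 178.23.64.0/20 -> H4 at depth 20
  add 178.23.0.0/16 -> H0 at depth 16
  Q 244.218.56.193: descend 1111010011011010001110001100 ; hops seen [H1] ; pick H1
  add 244.208.0.0/12 -> H1 at depth 12
  add 244.218.56.0/24 -> H3 at depth 24
  add 178.23.77.0/24 -> H2 at depth 24
  - 244.218.56.192/28 clear@28
  - 178.23.77.0/24 clear@24
  add 178.23.0.0/16 -> H3 at depth 16
  add 0.0.0.0/0 -> H0 at depth 0
  - 244.218.56.0/24 clear@24
  add 244.218.48.0/20 -> H4 at depth 20
  add 244.218.56.192/27 -> H4 at depth 27
  Q 244.218.56.192: descend 1111010011011010001110001100 ; hops seen [H0,H1,H4,H4] ; pick H4
  Q 244.218.56.197: descend 1111010011011010001110001100 ; hops seen [H0,H1,H4,H4] ; pick H4
  add 244.0.0.0/8 -> H2 at depth 8
  Q 244.208.20.114: descend 111101001101 ; hops seen [H0,H2,H1] ; pick H1
  Q 178.23.0.27: descend 10110010000101110 ; hops seen [H0,H3] ; pick H3
  Q 244.208.0.32: descend 111101001101 ; hops seen [H0,H2,H1] ; pick H1
  Q 87.228.125.151: descend ε ; hops seen [H0] ; pick H0
  Q 244.218.48.3: descend 11110100110110100011 ; hops seen [H0,H2,H1,H4] ; pick H4
  Q 244.214.177.118: descend 111101001101 ; hops seen [H0,H2,H1] ; pick H1
  add 178.23.64.0/20 -> H4 at depth 20
  - 178.23.64.0/20 clear@20
  - 244.0.0.0/8 clear@8
  Q 244.218.59.12: descend 1111010011011010001110 ; hops seen [H0,H1,H4] ; pick H4
  Q 244.208.0.7: descend 111101001101 ; hops seen [H0,H1] ; pick H1
  Q 244.218.48.123: descend 11110100110110100011 ; hops seen [H0,H1,H4] ; pick H4

== LOOKUPS ==
["H4","H1","H4","H4","H1","H3","H1","H0","H4","H1","H4","H1","H4"]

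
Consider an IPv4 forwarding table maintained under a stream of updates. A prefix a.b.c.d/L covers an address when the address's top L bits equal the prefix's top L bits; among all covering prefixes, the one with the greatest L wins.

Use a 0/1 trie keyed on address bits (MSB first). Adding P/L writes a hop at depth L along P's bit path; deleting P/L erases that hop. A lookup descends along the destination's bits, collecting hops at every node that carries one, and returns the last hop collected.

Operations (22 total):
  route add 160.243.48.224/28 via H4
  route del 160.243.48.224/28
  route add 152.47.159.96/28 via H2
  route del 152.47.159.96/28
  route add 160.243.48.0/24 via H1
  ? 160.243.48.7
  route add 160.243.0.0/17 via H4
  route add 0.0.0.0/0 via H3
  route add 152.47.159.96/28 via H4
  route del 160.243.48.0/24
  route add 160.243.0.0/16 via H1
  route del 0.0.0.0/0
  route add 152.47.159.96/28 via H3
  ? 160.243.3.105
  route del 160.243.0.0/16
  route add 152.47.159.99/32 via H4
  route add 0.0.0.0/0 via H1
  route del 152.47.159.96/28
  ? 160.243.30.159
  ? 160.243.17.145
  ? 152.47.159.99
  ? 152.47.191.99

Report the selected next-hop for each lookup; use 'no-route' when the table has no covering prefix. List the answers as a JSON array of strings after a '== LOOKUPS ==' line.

Trace:
  add 160.243.48.224/28 -> H4 at depth 28
  - 160.243.48.224/28 clear@28
  add 152.47.159.96/28 -> H2 at depth 28
  - 152.47.159.96/28 clear@28
  add 160.243.48.0/24 -> H1 at depth 24
  ? 160.243.48.7  path d0:-→d1:-→d2:-→d3:-→d4:-→d5:-→d6:-→d7:-→d8:-→d9:-→d10:-→d11:-→d12:-→d13:-→d14:-→d15:-→d16:-→d17:-→d18:-→d19:-→d20:-→d21:-→d22:-→d23:-→d24:H1  best=H1
  add 160.243.0.0/17 -> H4 at depth 17
  add 0.0.0.0/0 -> H3 at depth 0
  add 152.47.159.96/28 -> H4 at depth 28
  - 160.243.48.0/24 clear@24
  add 160.243.0.0/16 -> H1 at depth 16
  - 0.0.0.0/0 clear@0
  add 152.47.159.96/28 -> H3 at depth 28
  ? 160.243.3.105  path d0:-→d1:-→d2:-→d3:-→d4:-→d5:-→d6:-→d7:-→d8:-→d9:-→d10:-→d11:-→d12:-→d13:-→d14:-→d15:-→d16:H1→d17:H4→d18:-  best=H4
  - 160.243.0.0/16 clear@16
  add 152.47.159.99/32 -> H4 at depth 32
  add 0.0.0.0/0 -> H1 at depth 0
  - 152.47.159.96/28 clear@28
  ? 160.243.30.159  path d0:H1→d1:-→d2:-→d3:-→d4:-→d5:-→d6:-→d7:-→d8:-→d9:-→d10:-→d11:-→d12:-→d13:-→d14:-→d15:-→d16:-→d17:H4→d18:-  best=H4
  ? 160.243.17.145  path d0:H1→d1:-→d2:-→d3:-→d4:-→d5:-→d6:-→d7:-→d8:-→d9:-→d10:-→d11:-→d12:-→d13:-→d14:-→d15:-→d16:-→d17:H4→d18:-  best=H4
  ? 152.47.159.99  path d0:H1→d1:-→d2:-→d3:-→d4:-→d5:-→d6:-→d7:-→d8:-→d9:-→d10:-→d11:-→d12:-→d13:-→d14:-→d15:-→d16:-→d17:-→d18:-→d19:-→d20:-→d21:-→d22:-→d23:-→d24:-→d25:-→d26:-→d27:-→d28:-→d29:-→d30:-→d31:-→d32:H4  best=H4
  ? 152.47.191.99  path d0:H1→d1:-→d2:-→d3:-→d4:-→d5:-→d6:-→d7:-→d8:-→d9:-→d10:-→d11:-→d12:-→d13:-→d14:-→d15:-→d16:-→d17:-→d18:-  best=H1

== LOOKUPS ==
["H1","H4","H4","H4","H4","H1"]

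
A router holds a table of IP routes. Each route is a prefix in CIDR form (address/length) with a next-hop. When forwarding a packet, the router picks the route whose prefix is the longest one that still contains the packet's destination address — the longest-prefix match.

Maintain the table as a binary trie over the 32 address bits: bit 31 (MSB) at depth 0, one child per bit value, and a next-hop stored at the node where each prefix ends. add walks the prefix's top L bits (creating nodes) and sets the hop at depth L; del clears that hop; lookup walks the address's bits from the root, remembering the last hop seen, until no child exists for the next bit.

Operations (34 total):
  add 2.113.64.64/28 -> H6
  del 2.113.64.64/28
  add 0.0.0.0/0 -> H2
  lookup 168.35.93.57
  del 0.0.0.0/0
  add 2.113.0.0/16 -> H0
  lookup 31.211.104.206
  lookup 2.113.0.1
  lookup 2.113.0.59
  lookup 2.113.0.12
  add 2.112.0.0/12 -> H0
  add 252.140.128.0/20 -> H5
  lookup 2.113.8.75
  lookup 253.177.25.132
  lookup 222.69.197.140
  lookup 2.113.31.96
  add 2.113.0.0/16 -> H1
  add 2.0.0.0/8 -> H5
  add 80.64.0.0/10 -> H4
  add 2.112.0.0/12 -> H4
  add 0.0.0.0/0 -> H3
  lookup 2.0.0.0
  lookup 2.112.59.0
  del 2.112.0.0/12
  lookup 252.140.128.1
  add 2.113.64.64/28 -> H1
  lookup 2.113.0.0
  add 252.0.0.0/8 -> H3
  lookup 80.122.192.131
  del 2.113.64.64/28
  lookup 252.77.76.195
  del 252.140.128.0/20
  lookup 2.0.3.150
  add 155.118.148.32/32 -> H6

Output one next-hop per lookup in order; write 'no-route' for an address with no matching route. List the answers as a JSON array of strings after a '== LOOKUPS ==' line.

Apply in order:
  add 2.113.64.64/28 -> H6 at depth 28
  - 2.113.64.64/28 clear@28
  add 0.0.0.0/0 -> H2 at depth 0
  lookup 168.35.93.57: bits ε walk d0:H2 -> H2
  - 0.0.0.0/0 clear@0
  add 2.113.0.0/16 -> H0 at depth 16
  lookup 31.211.104.206: bits 000 walk d0:-→d1:-→d2:-→d3:- -> no-route
  lookup 2.113.0.1: bits 00000010011100010 walk d0:-→d1:-→d2:-→d3:-→d4:-→d5:-→d6:-→d7:-→d8:-→d9:-→d10:-→d11:-→d12:-→d13:-→d14:-→d15:-→d16:H0→d17:- -> H0
  lookup 2.113.0.59: bits 00000010011100010 walk d0:-→d1:-→d2:-→d3:-→d4:-→d5:-→d6:-→d7:-→d8:-→d9:-→d10:-→d11:-→d12:-→d13:-→d14:-→d15:-→d16:H0→d17:- -> H0
  lookup 2.113.0.12: bits 00000010011100010 walk d0:-→d1:-→d2:-→d3:-→d4:-→d5:-→d6:-→d7:-→d8:-→d9:-→d10:-→d11:-→d12:-→d13:-→d14:-→d15:-→d16:H0→d17:- -> H0
  add 2.112.0.0/12 -> H0 at depth 12
  add 252.140.128.0/20 -> H5 at depth 20
  lookup 2.113.8.75: bits 00000010011100010 walk d0:-→d1:-→d2:-→d3:-→d4:-→d5:-→d6:-→d7:-→d8:-→d9:-→d10:-→d11:-→d12:H0→d13:-→d14:-→d15:-→d16:H0→d17:- -> H0
  lookup 253.177.25.132: bits 1111110 walk d0:-→d1:-→d2:-→d3:-→d4:-→d5:-→d6:-→d7:- -> no-route
  lookup 222.69.197.140: bits 11 walk d0:-→d1:-→d2:- -> no-route
  lookup 2.113.31.96: bits 00000010011100010 walk d0:-→d1:-→d2:-→d3:-→d4:-→d5:-→d6:-→d7:-→d8:-→d9:-→d10:-→d11:-→d12:H0→d13:-→d14:-→d15:-→d16:H0→d17:- -> H0
  add 2.113.0.0/16 -> H1 at depth 16
  add 2.0.0.0/8 -> H5 at depth 8
  add 80.64.0.0/10 -> H4 at depth 10
  add 2.112.0.0/12 -> H4 at depth 12
  add 0.0.0.0/0 -> H3 at depth 0
  lookup 2.0.0.0: bits 000000100 walk d0:H3→d1:-→d2:-→d3:-→d4:-→d5:-→d6:-→d7:-→d8:H5→d9:- -> H5
  lookup 2.112.59.0: bits 000000100111000 walk d0:H3→d1:-→d2:-→d3:-→d4:-→d5:-→d6:-→d7:-→d8:H5→d9:-→d10:-→d11:-→d12:H4→d13:-→d14:-→d15:- -> H4
  - 2.112.0.0/12 clear@12
  lookup 252.140.128.1: bits 11111100100011001000 walk d0:H3→d1:-→d2:-→d3:-→d4:-→d5:-→d6:-→d7:-→d8:-→d9:-→d10:-→d11:-→d12:-→d13:-→d14:-→d15:-→d16:-→d17:-→d18:-→d19:-→d20:H5 -> H5
  add 2.113.64.64/28 -> H1 at depth 28
  lookup 2.113.0.0: bits 00000010011100010 walk d0:H3→d1:-→d2:-→d3:-→d4:-→d5:-→d6:-→d7:-→d8:H5→d9:-→d10:-→d11:-→d12:-→d13:-→d14:-→d15:-→d16:H1→d17:- -> H1
  add 252.0.0.0/8 -> H3 at depth 8
  lookup 80.122.192.131: bits 0101000001 walk d0:H3→d1:-→d2:-→d3:-→d4:-→d5:-→d6:-→d7:-→d8:-→d9:-→d10:H4 -> H4
  - 2.113.64.64/28 clear@28
  lookup 252.77.76.195: bits 11111100 walk d0:H3→d1:-→d2:-→d3:-→d4:-→d5:-→d6:-→d7:-→d8:H3 -> H3
  - 252.140.128.0/20 clear@20
  lookup 2.0.3.150: bits 000000100 walk d0:H3→d1:-→d2:-→d3:-→d4:-→d5:-→d6:-→d7:-→d8:H5→d9:- -> H5
  add 155.118.148.32/32 -> H6 at depth 32

== LOOKUPS ==
["H2","no-route","H0","H0","H0","H0","no-route","no-route","H0","H5","H4","H5","H1","H4","H3","H5"]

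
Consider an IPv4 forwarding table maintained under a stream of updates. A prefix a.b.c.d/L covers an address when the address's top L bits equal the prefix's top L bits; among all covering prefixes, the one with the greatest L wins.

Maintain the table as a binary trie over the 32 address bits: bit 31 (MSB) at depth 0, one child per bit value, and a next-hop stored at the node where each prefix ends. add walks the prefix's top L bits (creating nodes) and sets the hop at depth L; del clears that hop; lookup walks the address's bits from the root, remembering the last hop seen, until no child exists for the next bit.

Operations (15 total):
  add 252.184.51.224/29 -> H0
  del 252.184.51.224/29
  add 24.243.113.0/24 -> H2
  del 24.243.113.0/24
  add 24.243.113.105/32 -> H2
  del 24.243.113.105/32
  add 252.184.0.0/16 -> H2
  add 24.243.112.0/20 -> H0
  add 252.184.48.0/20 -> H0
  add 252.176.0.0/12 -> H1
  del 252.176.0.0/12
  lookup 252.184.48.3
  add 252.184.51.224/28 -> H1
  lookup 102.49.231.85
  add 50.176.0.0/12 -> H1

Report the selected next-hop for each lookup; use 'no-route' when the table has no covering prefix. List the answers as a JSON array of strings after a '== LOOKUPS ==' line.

Trace:
  add 252.184.51.224/29 -> H0 at depth 29
  - 252.184.51.224/29 clear@29
  add 24.243.113.0/24 -> H2 at depth 24
  - 24.243.113.0/24 clear@24
  add 24.243.113.105/32 -> H2 at depth 32
  - 24.243.113.105/32 clear@32
  add 252.184.0.0/16 -> H2 at depth 16
  add 24.243.112.0/20 -> H0 at depth 20
  add 252.184.48.0/20 -> H0 at depth 20
  add 252.176.0.0/12 -> H1 at depth 12
  - 252.176.0.0/12 clear@12
  ? 252.184.48.3  path d0:-→d1:-→d2:-→d3:-→d4:-→d5:-→d6:-→d7:-→d8:-→d9:-→d10:-→d11:-→d12:-→d13:-→d14:-→d15:-→d16:H2→d17:-→d18:-→d19:-→d20:H0→d21:-→d22:-  best=H0
  add 252.184.51.224/28 -> H1 at depth 28
  ? 102.49.231.85  path d0:-→d1:-  best=no-route
  add 50.176.0.0/12 -> H1 at depth 12

== LOOKUPS ==
["H0","no-route"]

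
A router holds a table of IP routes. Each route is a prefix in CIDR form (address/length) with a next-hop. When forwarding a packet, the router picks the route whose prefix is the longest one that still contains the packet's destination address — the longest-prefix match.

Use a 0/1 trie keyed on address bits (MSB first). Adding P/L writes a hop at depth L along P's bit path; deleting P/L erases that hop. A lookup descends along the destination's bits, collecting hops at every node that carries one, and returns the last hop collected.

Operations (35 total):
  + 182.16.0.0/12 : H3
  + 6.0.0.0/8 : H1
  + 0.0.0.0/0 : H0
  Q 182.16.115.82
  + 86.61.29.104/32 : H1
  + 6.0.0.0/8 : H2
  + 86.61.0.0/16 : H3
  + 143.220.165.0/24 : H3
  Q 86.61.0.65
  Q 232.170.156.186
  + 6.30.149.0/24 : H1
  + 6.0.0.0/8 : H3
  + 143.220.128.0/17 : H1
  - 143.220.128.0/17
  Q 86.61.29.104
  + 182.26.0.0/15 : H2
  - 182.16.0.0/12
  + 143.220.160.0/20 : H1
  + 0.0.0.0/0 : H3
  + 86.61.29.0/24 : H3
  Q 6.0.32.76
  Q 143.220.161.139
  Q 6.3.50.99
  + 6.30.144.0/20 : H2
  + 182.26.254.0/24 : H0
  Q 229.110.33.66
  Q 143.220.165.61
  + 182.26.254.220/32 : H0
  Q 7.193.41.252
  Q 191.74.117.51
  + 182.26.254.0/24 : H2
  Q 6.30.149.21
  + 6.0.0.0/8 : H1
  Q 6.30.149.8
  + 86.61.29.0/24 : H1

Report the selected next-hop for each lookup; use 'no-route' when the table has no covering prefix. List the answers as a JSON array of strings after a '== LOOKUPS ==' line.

Apply in order:
  + 182.16.0.0/12 (H3) depth=12
  + 6.0.0.0/8 (H1) depth=8
  + 0.0.0.0/0 (H0) depth=0
  lookup 182.16.115.82: bits 101101100001 walk d0:H0→d1:-→d2:-→d3:-→d4:-→d5:-→d6:-→d7:-→d8:-→d9:-→d10:-→d11:-→d12:H3 -> H3
  + 86.61.29.104/32 (H1) depth=32
  + 6.0.0.0/8 (H2) depth=8
  + 86.61.0.0/16 (H3) depth=16
  + 143.220.165.0/24 (H3) depth=24
  lookup 86.61.0.65: bits 0101011000111101000 walk d0:H0→d1:-→d2:-→d3:-→d4:-→d5:-→d6:-→d7:-→d8:-→d9:-→d10:-→d11:-→d12:-→d13:-→d14:-→d15:-→d16:H3→d17:-→d18:-→d19:- -> H3
  lookup 232.170.156.186: bits 1 walk d0:H0→d1:- -> H0
  + 6.30.149.0/24 (H1) depth=24
  + 6.0.0.0/8 (H3) depth=8
  + 143.220.128.0/17 (H1) depth=17
  - 143.220.128.0/17 clear@17
  lookup 86.61.29.104: bits 01010110001111010001110101101000 walk d0:H0→d1:-→d2:-→d3:-→d4:-→d5:-→d6:-→d7:-→d8:-→d9:-→d10:-→d11:-→d12:-→d13:-→d14:-→d15:-→d16:H3→d17:-→d18:-→d19:-→d20:-→d21:-→d22:-→d23:-→d24:-→d25:-→d26:-→d27:-→d28:-→d29:-→d30:-→d31:-→d32:H1 -> H1
  + 182.26.0.0/15 (H2) depth=15
  - 182.16.0.0/12 clear@12
  + 143.220.160.0/20 (H1) depth=20
  + 0.0.0.0/0 (H3) depth=0
  + 86.61.29.0/24 (H3) depth=24
  lookup 6.0.32.76: bits 00000110000 walk d0:H3→d1:-→d2:-→d3:-→d4:-→d5:-→d6:-→d7:-→d8:H3→d9:-→d10:-→d11:- -> H3
  lookup 143.220.161.139: bits 100011111101110010100 walk d0:H3→d1:-→d2:-→d3:-→d4:-→d5:-→d6:-→d7:-→d8:-→d9:-→d10:-→d11:-→d12:-→d13:-→d14:-→d15:-→d16:-→d17:-→d18:-→d19:-→d20:H1→d21:- -> H1
  lookup 6.3.50.99: bits 00000110000 walk d0:H3→d1:-→d2:-→d3:-→d4:-→d5:-→d6:-→d7:-→d8:H3→d9:-→d10:-→d11:- -> H3
  + 6.30.144.0/20 (H2) depth=20
  + 182.26.254.0/24 (H0) depth=24
  lookup 229.110.33.66: bits 1 walk d0:H3→d1:- -> H3
  lookup 143.220.165.61: bits 100011111101110010100101 walk d0:H3→d1:-→d2:-→d3:-→d4:-→d5:-→d6:-→d7:-→d8:-→d9:-→d10:-→d11:-→d12:-→d13:-→d14:-→d15:-→d16:-→d17:-→d18:-→d19:-→d20:H1→d21:-→d22:-→d23:-→d24:H3 -> H3
  + 182.26.254.220/32 (H0) depth=32
  lookup 7.193.41.252: bits 0000011 walk d0:H3→d1:-→d2:-→d3:-→d4:-→d5:-→d6:-→d7:- -> H3
  lookup 191.74.117.51: bits 1011 walk d0:H3→d1:-→d2:-→d3:-→d4:- -> H3
  + 182.26.254.0/24 (H2) depth=24
  lookup 6.30.149.21: bits 000001100001111010010101 walk d0:H3→d1:-→d2:-→d3:-→d4:-→d5:-→d6:-→d7:-→d8:H3→d9:-→d10:-→d11:-→d12:-→d13:-→d14:-→d15:-→d16:-→d17:-→d18:-→d19:-→d20:H2→d21:-→d22:-→d23:-→d24:H1 -> H1
  + 6.0.0.0/8 (H1) depth=8
  lookup 6.30.149.8: bits 000001100001111010010101 walk d0:H3→d1:-→d2:-→d3:-→d4:-→d5:-→d6:-→d7:-→d8:H1→d9:-→d10:-→d11:-→d12:-→d13:-→d14:-→d15:-→d16:-→d17:-→d18:-→d19:-→d20:H2→d21:-→d22:-→d23:-→d24:H1 -> H1
  + 86.61.29.0/24 (H1) depth=24

== LOOKUPS ==
["H3","H3","H0","H1","H3","H1","H3","H3","H3","H3","H3","H1","H1"]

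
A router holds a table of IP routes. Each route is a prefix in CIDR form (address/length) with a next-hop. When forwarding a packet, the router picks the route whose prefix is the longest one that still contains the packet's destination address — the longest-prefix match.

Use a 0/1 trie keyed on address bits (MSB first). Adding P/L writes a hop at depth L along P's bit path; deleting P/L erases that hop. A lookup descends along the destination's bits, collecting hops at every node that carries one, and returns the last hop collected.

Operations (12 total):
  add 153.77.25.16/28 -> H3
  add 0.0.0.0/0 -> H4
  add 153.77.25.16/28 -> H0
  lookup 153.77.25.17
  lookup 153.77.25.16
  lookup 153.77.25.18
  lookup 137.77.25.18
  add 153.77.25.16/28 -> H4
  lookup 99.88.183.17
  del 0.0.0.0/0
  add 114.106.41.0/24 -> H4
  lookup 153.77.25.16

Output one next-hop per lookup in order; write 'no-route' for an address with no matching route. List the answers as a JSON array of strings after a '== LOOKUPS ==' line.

Apply in order:
  add 153.77.25.16/28 -> H3 at depth 28
  add 0.0.0.0/0 -> H4 at depth 0
  add 153.77.25.16/28 -> H0 at depth 28
  ? 153.77.25.17  path d0:H4→d1:-→d2:-→d3:-→d4:-→d5:-→d6:-→d7:-→d8:-→d9:-→d10:-→d11:-→d12:-→d13:-→d14:-→d15:-→d16:-→d17:-→d18:-→d19:-→d20:-→d21:-→d22:-→d23:-→d24:-→d25:-→d26:-→d27:-→d28:H0  best=H0
  ? 153.77.25.16  path d0:H4→d1:-→d2:-→d3:-→d4:-→d5:-→d6:-→d7:-→d8:-→d9:-→d10:-→d11:-→d12:-→d13:-→d14:-→d15:-→d16:-→d17:-→d18:-→d19:-→d20:-→d21:-→d22:-→d23:-→d24:-→d25:-→d26:-→d27:-→d28:H0  best=H0
  ? 153.77.25.18  path d0:H4→d1:-→d2:-→d3:-→d4:-→d5:-→d6:-→d7:-→d8:-→d9:-→d10:-→d11:-→d12:-→d13:-→d14:-→d15:-→d16:-→d17:-→d18:-→d19:-→d20:-→d21:-→d22:-→d23:-→d24:-→d25:-→d26:-→d27:-→d28:H0  best=H0
  ? 137.77.25.18  path d0:H4→d1:-→d2:-→d3:-  best=H4
  add 153.77.25.16/28 -> H4 at depth 28
  ? 99.88.183.17  path d0:H4  best=H4
  del 0.0.0.0/0 (clear depth 0)
  add 114.106.41.0/24 -> H4 at depth 24
  ? 153.77.25.16  path d0:-→d1:-→d2:-→d3:-→d4:-→d5:-→d6:-→d7:-→d8:-→d9:-→d10:-→d11:-→d12:-→d13:-→d14:-→d15:-→d16:-→d17:-→d18:-→d19:-→d20:-→d21:-→d22:-→d23:-→d24:-→d25:-→d26:-→d27:-→d28:H4  best=H4

== LOOKUPS ==
["H0","H0","H0","H4","H4","H4"]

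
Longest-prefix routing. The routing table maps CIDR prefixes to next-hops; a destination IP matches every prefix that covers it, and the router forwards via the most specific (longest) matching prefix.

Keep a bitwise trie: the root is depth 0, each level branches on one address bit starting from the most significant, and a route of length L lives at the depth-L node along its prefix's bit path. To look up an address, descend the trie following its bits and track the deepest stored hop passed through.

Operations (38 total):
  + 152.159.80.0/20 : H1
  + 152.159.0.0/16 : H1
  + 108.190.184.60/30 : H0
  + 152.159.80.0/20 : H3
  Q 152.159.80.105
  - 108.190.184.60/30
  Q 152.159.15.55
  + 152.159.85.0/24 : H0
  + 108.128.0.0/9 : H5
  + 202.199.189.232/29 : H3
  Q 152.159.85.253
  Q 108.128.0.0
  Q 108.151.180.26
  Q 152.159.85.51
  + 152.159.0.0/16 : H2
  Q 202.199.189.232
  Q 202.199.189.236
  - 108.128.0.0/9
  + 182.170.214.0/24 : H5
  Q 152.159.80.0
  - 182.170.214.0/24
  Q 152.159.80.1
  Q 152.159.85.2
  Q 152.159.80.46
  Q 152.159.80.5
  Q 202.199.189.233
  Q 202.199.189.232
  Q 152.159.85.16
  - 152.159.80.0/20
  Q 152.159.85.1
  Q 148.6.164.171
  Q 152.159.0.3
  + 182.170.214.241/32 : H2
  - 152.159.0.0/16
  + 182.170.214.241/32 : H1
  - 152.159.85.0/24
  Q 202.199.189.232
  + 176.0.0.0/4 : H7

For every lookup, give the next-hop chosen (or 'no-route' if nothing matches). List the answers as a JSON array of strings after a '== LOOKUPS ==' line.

Process each operation:
  + 152.159.80.0/20 (H1) depth=20
  + 152.159.0.0/16 (H1) depth=16
  + 108.190.184.60/30 (H0) depth=30
  + 152.159.80.0/20 (H3) depth=20
  ? 152.159.80.105  path d0:-→d1:-→d2:-→d3:-→d4:-→d5:-→d6:-→d7:-→d8:-→d9:-→d10:-→d11:-→d12:-→d13:-→d14:-→d15:-→d16:H1→d17:-→d18:-→d19:-→d20:H3  best=H3
  del 108.190.184.60/30 (clear depth 30)
  ? 152.159.15.55  path d0:-→d1:-→d2:-→d3:-→d4:-→d5:-→d6:-→d7:-→d8:-→d9:-→d10:-→d11:-→d12:-→d13:-→d14:-→d15:-→d16:H1→d17:-  best=H1
  + 152.159.85.0/24 (H0) depth=24
  + 108.128.0.0/9 (H5) depth=9
  + 202.199.189.232/29 (H3) depth=29
  ? 152.159.85.253  path d0:-→d1:-→d2:-→d3:-→d4:-→d5:-→d6:-→d7:-→d8:-→d9:-→d10:-→d11:-→d12:-→d13:-→d14:-→d15:-→d16:H1→d17:-→d18:-→d19:-→d20:H3→d21:-→d22:-→d23:-→d24:H0  best=H0
  ? 108.128.0.0  path d0:-→d1:-→d2:-→d3:-→d4:-→d5:-→d6:-→d7:-→d8:-→d9:H5→d10:-  best=H5
  ? 108.151.180.26  path d0:-→d1:-→d2:-→d3:-→d4:-→d5:-→d6:-→d7:-→d8:-→d9:H5→d10:-  best=H5
  ? 152.159.85.51  path d0:-→d1:-→d2:-→d3:-→d4:-→d5:-→d6:-→d7:-→d8:-→d9:-→d10:-→d11:-→d12:-→d13:-→d14:-→d15:-→d16:H1→d17:-→d18:-→d19:-→d20:H3→d21:-→d22:-→d23:-→d24:H0  best=H0
  + 152.159.0.0/16 (H2) depth=16
  ? 202.199.189.232  path d0:-→d1:-→d2:-→d3:-→d4:-→d5:-→d6:-→d7:-→d8:-→d9:-→d10:-→d11:-→d12:-→d13:-→d14:-→d15:-→d16:-→d17:-→d18:-→d19:-→d20:-→d21:-→d22:-→d23:-→d24:-→d25:-→d26:-→d27:-→d28:-→d29:H3  best=H3
  ? 202.199.189.236  path d0:-→d1:-→d2:-→d3:-→d4:-→d5:-→d6:-→d7:-→d8:-→d9:-→d10:-→d11:-→d12:-→d13:-→d14:-→d15:-→d16:-→d17:-→d18:-→d19:-→d20:-→d21:-→d22:-→d23:-→d24:-→d25:-→d26:-→d27:-→d28:-→d29:H3  best=H3
  del 108.128.0.0/9 (clear depth 9)
  + 182.170.214.0/24 (H5) depth=24
  ? 152.159.80.0  path d0:-→d1:-→d2:-→d3:-→d4:-→d5:-→d6:-→d7:-→d8:-→d9:-→d10:-→d11:-→d12:-→d13:-→d14:-→d15:-→d16:H2→d17:-→d18:-→d19:-→d20:H3→d21:-  best=H3
  del 182.170.214.0/24 (clear depth 24)
  ? 152.159.80.1  path d0:-→d1:-→d2:-→d3:-→d4:-→d5:-→d6:-→d7:-→d8:-→d9:-→d10:-→d11:-→d12:-→d13:-→d14:-→d15:-→d16:H2→d17:-→d18:-→d19:-→d20:H3→d21:-  best=H3
  ? 152.159.85.2  path d0:-→d1:-→d2:-→d3:-→d4:-→d5:-→d6:-→d7:-→d8:-→d9:-→d10:-→d11:-→d12:-→d13:-→d14:-→d15:-→d16:H2→d17:-→d18:-→d19:-→d20:H3→d21:-→d22:-→d23:-→d24:H0  best=H0
  ? 152.159.80.46  path d0:-→d1:-→d2:-→d3:-→d4:-→d5:-→d6:-→d7:-→d8:-→d9:-→d10:-→d11:-→d12:-→d13:-→d14:-→d15:-→d16:H2→d17:-→d18:-→d19:-→d20:H3→d21:-  best=H3
  ? 152.159.80.5  path d0:-→d1:-→d2:-→d3:-→d4:-→d5:-→d6:-→d7:-→d8:-→d9:-→d10:-→d11:-→d12:-→d13:-→d14:-→d15:-→d16:H2→d17:-→d18:-→d19:-→d20:H3→d21:-  best=H3
  ? 202.199.189.233  path d0:-→d1:-→d2:-→d3:-→d4:-→d5:-→d6:-→d7:-→d8:-→d9:-→d10:-→d11:-→d12:-→d13:-→d14:-→d15:-→d16:-→d17:-→d18:-→d19:-→d20:-→d21:-→d22:-→d23:-→d24:-→d25:-→d26:-→d27:-→d28:-→d29:H3  best=H3
  ? 202.199.189.232  path d0:-→d1:-→d2:-→d3:-→d4:-→d5:-→d6:-→d7:-→d8:-→d9:-→d10:-→d11:-→d12:-→d13:-→d14:-→d15:-→d16:-→d17:-→d18:-→d19:-→d20:-→d21:-→d22:-→d23:-→d24:-→d25:-→d26:-→d27:-→d28:-→d29:H3  best=H3
  ? 152.159.85.16  path d0:-→d1:-→d2:-→d3:-→d4:-→d5:-→d6:-→d7:-→d8:-→d9:-→d10:-→d11:-→d12:-→d13:-→d14:-→d15:-→d16:H2→d17:-→d18:-→d19:-→d20:H3→d21:-→d22:-→d23:-→d24:H0  best=H0
  del 152.159.80.0/20 (clear depth 20)
  ? 152.159.85.1  path d0:-→d1:-→d2:-→d3:-→d4:-→d5:-→d6:-→d7:-→d8:-→d9:-→d10:-→d11:-→d12:-→d13:-→d14:-→d15:-→d16:H2→d17:-→d18:-→d19:-→d20:-→d21:-→d22:-→d23:-→d24:H0  best=H0
  ? 148.6.164.171  path d0:-→d1:-→d2:-→d3:-→d4:-  best=no-route
  ? 152.159.0.3  path d0:-→d1:-→d2:-→d3:-→d4:-→d5:-→d6:-→d7:-→d8:-→d9:-→d10:-→d11:-→d12:-→d13:-→d14:-→d15:-→d16:H2→d17:-  best=H2
  + 182.170.214.241/32 (H2) depth=32
  del 152.159.0.0/16 (clear depth 16)
  + 182.170.214.241/32 (H1) depth=32
  del 152.159.85.0/24 (clear depth 24)
  ? 202.199.189.232  path d0:-→d1:-→d2:-→d3:-→d4:-→d5:-→d6:-→d7:-→d8:-→d9:-→d10:-→d11:-→d12:-→d13:-→d14:-→d15:-→d16:-→d17:-→d18:-→d19:-→d20:-→d21:-→d22:-→d23:-→d24:-→d25:-→d26:-→d27:-→d28:-→d29:H3  best=H3
  + 176.0.0.0/4 (H7) depth=4

== LOOKUPS ==
["H3","H1","H0","H5","H5","H0","H3","H3","H3","H3","H0","H3","H3","H3","H3","H0","H0","no-route","H2","H3"]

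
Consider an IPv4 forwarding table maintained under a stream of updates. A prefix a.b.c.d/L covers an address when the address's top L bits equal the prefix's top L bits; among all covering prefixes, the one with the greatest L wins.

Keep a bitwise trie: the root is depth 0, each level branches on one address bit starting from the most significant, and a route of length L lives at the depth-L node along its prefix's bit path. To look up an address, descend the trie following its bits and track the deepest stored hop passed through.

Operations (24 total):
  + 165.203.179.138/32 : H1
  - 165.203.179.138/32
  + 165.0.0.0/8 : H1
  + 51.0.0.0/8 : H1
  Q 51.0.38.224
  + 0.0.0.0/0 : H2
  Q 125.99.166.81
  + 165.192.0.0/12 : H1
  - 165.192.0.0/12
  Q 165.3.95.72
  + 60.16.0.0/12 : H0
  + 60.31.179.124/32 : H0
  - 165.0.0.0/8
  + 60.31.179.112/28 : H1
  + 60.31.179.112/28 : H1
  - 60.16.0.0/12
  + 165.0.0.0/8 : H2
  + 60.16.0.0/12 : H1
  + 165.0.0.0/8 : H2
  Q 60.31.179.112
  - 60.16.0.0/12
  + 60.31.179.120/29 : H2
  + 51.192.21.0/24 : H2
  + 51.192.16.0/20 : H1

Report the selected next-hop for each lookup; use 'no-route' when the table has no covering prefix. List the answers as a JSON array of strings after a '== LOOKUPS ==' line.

Trace:
  + 165.203.179.138/32 (H1) depth=32
  del 165.203.179.138/32 (clear depth 32)
  + 165.0.0.0/8 (H1) depth=8
  + 51.0.0.0/8 (H1) depth=8
  Q 51.0.38.224: descend 00110011 ; hops seen [H1] ; pick H1
  + 0.0.0.0/0 (H2) depth=0
  Q 125.99.166.81: descend 0 ; hops seen [H2] ; pick H2
  + 165.192.0.0/12 (H1) depth=12
  del 165.192.0.0/12 (clear depth 12)
  Q 165.3.95.72: descend 10100101 ; hops seen [H2,H1] ; pick H1
  + 60.16.0.0/12 (H0) depth=12
  + 60.31.179.124/32 (H0) depth=32
  del 165.0.0.0/8 (clear depth 8)
  + 60.31.179.112/28 (H1) depth=28
  + 60.31.179.112/28 (H1) depth=28
  del 60.16.0.0/12 (clear depth 12)
  + 165.0.0.0/8 (H2) depth=8
  + 60.16.0.0/12 (H1) depth=12
  + 165.0.0.0/8 (H2) depth=8
  Q 60.31.179.112: descend 0011110000011111101100110111 ; hops seen [H2,H1,H1] ; pick H1
  del 60.16.0.0/12 (clear depth 12)
  + 60.31.179.120/29 (H2) depth=29
  + 51.192.21.0/24 (H2) depth=24
  + 51.192.16.0/20 (H1) depth=20

== LOOKUPS ==
["H1","H2","H1","H1"]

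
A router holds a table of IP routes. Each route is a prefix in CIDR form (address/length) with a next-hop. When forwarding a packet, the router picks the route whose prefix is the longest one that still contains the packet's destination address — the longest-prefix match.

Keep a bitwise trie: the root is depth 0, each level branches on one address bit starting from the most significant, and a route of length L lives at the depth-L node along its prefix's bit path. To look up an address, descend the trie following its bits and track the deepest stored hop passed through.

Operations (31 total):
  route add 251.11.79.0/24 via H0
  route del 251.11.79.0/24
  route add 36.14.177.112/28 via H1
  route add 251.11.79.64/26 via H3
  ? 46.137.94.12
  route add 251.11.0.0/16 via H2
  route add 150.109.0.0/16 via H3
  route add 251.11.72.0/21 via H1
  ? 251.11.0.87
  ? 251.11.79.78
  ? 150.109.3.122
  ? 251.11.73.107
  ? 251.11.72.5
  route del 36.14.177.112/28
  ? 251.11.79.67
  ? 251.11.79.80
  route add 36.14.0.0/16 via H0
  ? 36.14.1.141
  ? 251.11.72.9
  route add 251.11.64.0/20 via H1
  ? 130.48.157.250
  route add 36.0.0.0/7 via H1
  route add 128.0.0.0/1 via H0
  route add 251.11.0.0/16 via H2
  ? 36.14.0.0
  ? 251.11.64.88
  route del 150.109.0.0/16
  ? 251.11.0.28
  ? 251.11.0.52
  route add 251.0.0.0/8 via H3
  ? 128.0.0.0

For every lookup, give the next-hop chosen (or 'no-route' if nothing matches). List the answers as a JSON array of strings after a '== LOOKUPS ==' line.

Trace:
  + 251.11.79.0/24 (H0) depth=24
  - 251.11.79.0/24 clear@24
  + 36.14.177.112/28 (H1) depth=28
  + 251.11.79.64/26 (H3) depth=26
  ? 46.137.94.12  path d0:-→d1:-→d2:-→d3:-→d4:-  best=no-route
  + 251.11.0.0/16 (H2) depth=16
  + 150.109.0.0/16 (H3) depth=16
  + 251.11.72.0/21 (H1) depth=21
  ? 251.11.0.87  path d0:-→d1:-→d2:-→d3:-→d4:-→d5:-→d6:-→d7:-→d8:-→d9:-→d10:-→d11:-→d12:-→d13:-→d14:-→d15:-→d16:H2→d17:-  best=H2
  ? 251.11.79.78  path d0:-→d1:-→d2:-→d3:-→d4:-→d5:-→d6:-→d7:-→d8:-→d9:-→d10:-→d11:-→d12:-→d13:-→d14:-→d15:-→d16:H2→d17:-→d18:-→d19:-→d20:-→d21:H1→d22:-→d23:-→d24:-→d25:-→d26:H3  best=H3
  ? 150.109.3.122  path d0:-→d1:-→d2:-→d3:-→d4:-→d5:-→d6:-→d7:-→d8:-→d9:-→d10:-→d11:-→d12:-→d13:-→d14:-→d15:-→d16:H3  best=H3
  ? 251.11.73.107  path d0:-→d1:-→d2:-→d3:-→d4:-→d5:-→d6:-→d7:-→d8:-→d9:-→d10:-→d11:-→d12:-→d13:-→d14:-→d15:-→d16:H2→d17:-→d18:-→d19:-→d20:-→d21:H1  best=H1
  ? 251.11.72.5  path d0:-→d1:-→d2:-→d3:-→d4:-→d5:-→d6:-→d7:-→d8:-→d9:-→d10:-→d11:-→d12:-→d13:-→d14:-→d15:-→d16:H2→d17:-→d18:-→d19:-→d20:-→d21:H1  best=H1
  - 36.14.177.112/28 clear@28
  ? 251.11.79.67  path d0:-→d1:-→d2:-→d3:-→d4:-→d5:-→d6:-→d7:-→d8:-→d9:-→d10:-→d11:-→d12:-→d13:-→d14:-→d15:-→d16:H2→d17:-→d18:-→d19:-→d20:-→d21:H1→d22:-→d23:-→d24:-→d25:-→d26:H3  best=H3
  ? 251.11.79.80  path d0:-→d1:-→d2:-→d3:-→d4:-→d5:-→d6:-→d7:-→d8:-→d9:-→d10:-→d11:-→d12:-→d13:-→d14:-→d15:-→d16:H2→d17:-→d18:-→d19:-→d20:-→d21:H1→d22:-→d23:-→d24:-→d25:-→d26:H3  best=H3
  + 36.14.0.0/16 (H0) depth=16
  ? 36.14.1.141  path d0:-→d1:-→d2:-→d3:-→d4:-→d5:-→d6:-→d7:-→d8:-→d9:-→d10:-→d11:-→d12:-→d13:-→d14:-→d15:-→d16:H0  best=H0
  ? 251.11.72.9  path d0:-→d1:-→d2:-→d3:-→d4:-→d5:-→d6:-→d7:-→d8:-→d9:-→d10:-→d11:-→d12:-→d13:-→d14:-→d15:-→d16:H2→d17:-→d18:-→d19:-→d20:-→d21:H1  best=H1
  + 251.11.64.0/20 (H1) depth=20
  ? 130.48.157.250  path d0:-→d1:-→d2:-→d3:-  best=no-route
  + 36.0.0.0/7 (H1) depth=7
  + 128.0.0.0/1 (H0) depth=1
  + 251.11.0.0/16 (H2) depth=16
  ? 36.14.0.0  path d0:-→d1:-→d2:-→d3:-→d4:-→d5:-→d6:-→d7:H1→d8:-→d9:-→d10:-→d11:-→d12:-→d13:-→d14:-→d15:-→d16:H0  best=H0
  ? 251.11.64.88  path d0:-→d1:H0→d2:-→d3:-→d4:-→d5:-→d6:-→d7:-→d8:-→d9:-→d10:-→d11:-→d12:-→d13:-→d14:-→d15:-→d16:H2→d17:-→d18:-→d19:-→d20:H1  best=H1
  - 150.109.0.0/16 clear@16
  ? 251.11.0.28  path d0:-→d1:H0→d2:-→d3:-→d4:-→d5:-→d6:-→d7:-→d8:-→d9:-→d10:-→d11:-→d12:-→d13:-→d14:-→d15:-→d16:H2→d17:-  best=H2
  ? 251.11.0.52  path d0:-→d1:H0→d2:-→d3:-→d4:-→d5:-→d6:-→d7:-→d8:-→d9:-→d10:-→d11:-→d12:-→d13:-→d14:-→d15:-→d16:H2→d17:-  best=H2
  + 251.0.0.0/8 (H3) depth=8
  ? 128.0.0.0  path d0:-→d1:H0→d2:-→d3:-  best=H0

== LOOKUPS ==
["no-route","H2","H3","H3","H1","H1","H3","H3","H0","H1","no-route","H0","H1","H2","H2","H0"]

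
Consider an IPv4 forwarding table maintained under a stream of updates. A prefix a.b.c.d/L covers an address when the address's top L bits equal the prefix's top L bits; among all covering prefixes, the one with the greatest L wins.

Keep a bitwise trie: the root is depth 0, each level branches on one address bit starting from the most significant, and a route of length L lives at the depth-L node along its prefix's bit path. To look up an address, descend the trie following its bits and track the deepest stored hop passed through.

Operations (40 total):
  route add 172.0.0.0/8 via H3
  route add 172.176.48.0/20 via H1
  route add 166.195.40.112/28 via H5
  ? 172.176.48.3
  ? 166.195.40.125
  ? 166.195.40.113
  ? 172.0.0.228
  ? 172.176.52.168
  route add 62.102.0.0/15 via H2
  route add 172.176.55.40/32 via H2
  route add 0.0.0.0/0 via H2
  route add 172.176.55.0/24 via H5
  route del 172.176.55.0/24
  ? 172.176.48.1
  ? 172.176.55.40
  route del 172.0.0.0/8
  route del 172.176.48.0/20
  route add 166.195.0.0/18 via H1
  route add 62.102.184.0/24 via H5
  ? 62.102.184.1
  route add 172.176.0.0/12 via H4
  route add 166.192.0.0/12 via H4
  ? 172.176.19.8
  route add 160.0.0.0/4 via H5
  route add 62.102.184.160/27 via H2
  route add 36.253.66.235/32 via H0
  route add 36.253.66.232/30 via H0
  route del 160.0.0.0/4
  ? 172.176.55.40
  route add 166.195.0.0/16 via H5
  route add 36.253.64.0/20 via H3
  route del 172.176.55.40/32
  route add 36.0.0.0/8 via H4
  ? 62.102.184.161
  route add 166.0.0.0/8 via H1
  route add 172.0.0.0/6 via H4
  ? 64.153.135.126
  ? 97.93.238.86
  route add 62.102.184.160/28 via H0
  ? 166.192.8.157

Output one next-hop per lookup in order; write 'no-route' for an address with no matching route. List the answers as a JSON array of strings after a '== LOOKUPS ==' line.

Trace:
  add 172.0.0.0/8 -> H3 at depth 8
  add 172.176.48.0/20 -> H1 at depth 20
  add 166.195.40.112/28 -> H5 at depth 28
  ? 172.176.48.3  path d0:-→d1:-→d2:-→d3:-→d4:-→d5:-→d6:-→d7:-→d8:H3→d9:-→d10:-→d11:-→d12:-→d13:-→d14:-→d15:-→d16:-→d17:-→d18:-→d19:-→d20:H1  best=H1
  ? 166.195.40.125  path d0:-→d1:-→d2:-→d3:-→d4:-→d5:-→d6:-→d7:-→d8:-→d9:-→d10:-→d11:-→d12:-→d13:-→d14:-→d15:-→d16:-→d17:-→d18:-→d19:-→d20:-→d21:-→d22:-→d23:-→d24:-→d25:-→d26:-→d27:-→d28:H5  best=H5
  ? 166.195.40.113  path d0:-→d1:-→d2:-→d3:-→d4:-→d5:-→d6:-→d7:-→d8:-→d9:-→d10:-→d11:-→d12:-→d13:-→d14:-→d15:-→d16:-→d17:-→d18:-→d19:-→d20:-→d21:-→d22:-→d23:-→d24:-→d25:-→d26:-→d27:-→d28:H5  best=H5
  ? 172.0.0.228  path d0:-→d1:-→d2:-→d3:-→d4:-→d5:-→d6:-→d7:-→d8:H3  best=H3
  ? 172.176.52.168  path d0:-→d1:-→d2:-→d3:-→d4:-→d5:-→d6:-→d7:-→d8:H3→d9:-→d10:-→d11:-→d12:-→d13:-→d14:-→d15:-→d16:-→d17:-→d18:-→d19:-→d20:H1  best=H1
  add 62.102.0.0/15 -> H2 at depth 15
  add 172.176.55.40/32 -> H2 at depth 32
  add 0.0.0.0/0 -> H2 at depth 0
  add 172.176.55.0/24 -> H5 at depth 24
  - 172.176.55.0/24 clear@24
  ? 172.176.48.1  path d0:H2→d1:-→d2:-→d3:-→d4:-→d5:-→d6:-→d7:-→d8:H3→d9:-→d10:-→d11:-→d12:-→d13:-→d14:-→d15:-→d16:-→d17:-→d18:-→d19:-→d20:H1→d21:-  best=H1
  ? 172.176.55.40  path d0:H2→d1:-→d2:-→d3:-→d4:-→d5:-→d6:-→d7:-→d8:H3→d9:-→d10:-→d11:-→d12:-→d13:-→d14:-→d15:-→d16:-→d17:-→d18:-→d19:-→d20:H1→d21:-→d22:-→d23:-→d24:-→d25:-→d26:-→d27:-→d28:-→d29:-→d30:-→d31:-→d32:H2  best=H2
  - 172.0.0.0/8 clear@8
  - 172.176.48.0/20 clear@20
  add 166.195.0.0/18 -> H1 at depth 18
  add 62.102.184.0/24 -> H5 at depth 24
  ? 62.102.184.1  path d0:H2→d1:-→d2:-→d3:-→d4:-→d5:-→d6:-→d7:-→d8:-→d9:-→d10:-→d11:-→d12:-→d13:-→d14:-→d15:H2→d16:-→d17:-→d18:-→d19:-→d20:-→d21:-→d22:-→d23:-→d24:H5  best=H5
  add 172.176.0.0/12 -> H4 at depth 12
  add 166.192.0.0/12 -> H4 at depth 12
  ? 172.176.19.8  path d0:H2→d1:-→d2:-→d3:-→d4:-→d5:-→d6:-→d7:-→d8:-→d9:-→d10:-→d11:-→d12:H4→d13:-→d14:-→d15:-→d16:-→d17:-→d18:-  best=H4
  add 160.0.0.0/4 -> H5 at depth 4
  add 62.102.184.160/27 -> H2 at depth 27
  add 36.253.66.235/32 -> H0 at depth 32
  add 36.253.66.232/30 -> H0 at depth 30
  - 160.0.0.0/4 clear@4
  ? 172.176.55.40  path d0:H2→d1:-→d2:-→d3:-→d4:-→d5:-→d6:-→d7:-→d8:-→d9:-→d10:-→d11:-→d12:H4→d13:-→d14:-→d15:-→d16:-→d17:-→d18:-→d19:-→d20:-→d21:-→d22:-→d23:-→d24:-→d25:-→d26:-→d27:-→d28:-→d29:-→d30:-→d31:-→d32:H2  best=H2
  add 166.195.0.0/16 -> H5 at depth 16
  add 36.253.64.0/20 -> H3 at depth 20
  - 172.176.55.40/32 clear@32
  add 36.0.0.0/8 -> H4 at depth 8
  ? 62.102.184.161  path d0:H2→d1:-→d2:-→d3:-→d4:-→d5:-→d6:-→d7:-→d8:-→d9:-→d10:-→d11:-→d12:-→d13:-→d14:-→d15:H2→d16:-→d17:-→d18:-→d19:-→d20:-→d21:-→d22:-→d23:-→d24:H5→d25:-→d26:-→d27:H2  best=H2
  add 166.0.0.0/8 -> H1 at depth 8
  add 172.0.0.0/6 -> H4 at depth 6
  ? 64.153.135.126  path d0:H2→d1:-  best=H2
  ? 97.93.238.86  path d0:H2→d1:-  best=H2
  add 62.102.184.160/28 -> H0 at depth 28
  ? 166.192.8.157  path d0:H2→d1:-→d2:-→d3:-→d4:-→d5:-→d6:-→d7:-→d8:H1→d9:-→d10:-→d11:-→d12:H4→d13:-→d14:-  best=H4

== LOOKUPS ==
["H1","H5","H5","H3","H1","H1","H2","H5","H4","H2","H2","H2","H2","H4"]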